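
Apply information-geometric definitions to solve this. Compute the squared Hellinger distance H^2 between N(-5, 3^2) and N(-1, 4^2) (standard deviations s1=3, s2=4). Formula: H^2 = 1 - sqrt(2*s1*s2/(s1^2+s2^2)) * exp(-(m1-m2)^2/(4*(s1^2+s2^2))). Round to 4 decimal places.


Squared Hellinger distance for Gaussians:
H^2 = 1 - sqrt(2*s1*s2/(s1^2+s2^2)) * exp(-(m1-m2)^2/(4*(s1^2+s2^2))).
s1^2 = 9, s2^2 = 16, s1^2+s2^2 = 25.
sqrt(2*3*4/(25)) = 0.979796.
(m1-m2)^2 = (-4)^2 = 16.
exp(-16/(4*25)) = exp(-0.16) = 0.852144.
H^2 = 1 - 0.979796*0.852144 = 0.1651

0.1651


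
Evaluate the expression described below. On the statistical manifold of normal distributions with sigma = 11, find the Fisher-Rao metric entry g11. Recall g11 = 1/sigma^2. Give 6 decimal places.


For the 2-parameter normal family, the Fisher metric has:
  g11 = 1/sigma^2, g22 = 2/sigma^2.
sigma = 11, sigma^2 = 121.
g11 = 0.008264

0.008264


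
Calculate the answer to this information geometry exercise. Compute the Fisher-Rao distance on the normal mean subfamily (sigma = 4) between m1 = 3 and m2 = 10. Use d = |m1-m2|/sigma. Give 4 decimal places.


On the fixed-variance normal subfamily, geodesic distance = |m1-m2|/sigma.
|3 - 10| = 7.
sigma = 4.
d = 7/4 = 1.7500

1.7500


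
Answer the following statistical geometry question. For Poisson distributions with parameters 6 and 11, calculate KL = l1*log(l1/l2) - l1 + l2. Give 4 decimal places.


KL divergence for Poisson:
KL = l1*log(l1/l2) - l1 + l2.
l1 = 6, l2 = 11.
log(6/11) = -0.606136.
l1*log(l1/l2) = 6 * -0.606136 = -3.636815.
KL = -3.636815 - 6 + 11 = 1.3632

1.3632


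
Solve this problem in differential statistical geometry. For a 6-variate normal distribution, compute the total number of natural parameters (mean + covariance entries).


Exponential family dimension calculation:
For 6-dim MVN: mean has 6 params, covariance has 6*7/2 = 21 unique entries.
Total dim = 6 + 21 = 27.

27


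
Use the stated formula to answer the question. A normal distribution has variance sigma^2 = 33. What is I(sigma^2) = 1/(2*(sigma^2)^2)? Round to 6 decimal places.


Fisher information for variance: I(sigma^2) = 1/(2*sigma^4).
sigma^2 = 33, so sigma^4 = 1089.
I = 1/(2*1089) = 1/2178 = 0.000459

0.000459


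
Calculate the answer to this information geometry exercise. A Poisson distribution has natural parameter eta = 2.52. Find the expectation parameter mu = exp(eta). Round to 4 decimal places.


Expectation parameter for Poisson exponential family:
mu = exp(eta).
eta = 2.52.
mu = exp(2.52) = 12.4286

12.4286


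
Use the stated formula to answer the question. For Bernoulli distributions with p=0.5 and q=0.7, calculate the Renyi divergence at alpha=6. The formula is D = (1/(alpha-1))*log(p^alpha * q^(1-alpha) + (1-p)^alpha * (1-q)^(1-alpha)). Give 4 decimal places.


Renyi divergence of order alpha between Bernoulli distributions:
D = (1/(alpha-1))*log(p^alpha * q^(1-alpha) + (1-p)^alpha * (1-q)^(1-alpha)).
alpha = 6, p = 0.5, q = 0.7.
p^alpha * q^(1-alpha) = 0.5^6 * 0.7^-5 = 0.092967.
(1-p)^alpha * (1-q)^(1-alpha) = 0.5^6 * 0.3^-5 = 6.430041.
sum = 0.092967 + 6.430041 = 6.523008.
D = (1/5)*log(6.523008) = 0.3751

0.3751


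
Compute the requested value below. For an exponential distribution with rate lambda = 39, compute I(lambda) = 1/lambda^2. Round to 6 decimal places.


Fisher information for exponential: I(lambda) = 1/lambda^2.
lambda = 39, lambda^2 = 1521.
I = 1/1521 = 0.000657

0.000657


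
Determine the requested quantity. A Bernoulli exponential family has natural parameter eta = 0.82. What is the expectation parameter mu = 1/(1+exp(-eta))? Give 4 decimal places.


Dual coordinate (expectation parameter) for Bernoulli:
mu = 1/(1+exp(-eta)).
eta = 0.82.
exp(-eta) = exp(-0.82) = 0.440432.
mu = 1/(1+0.440432) = 0.6942

0.6942


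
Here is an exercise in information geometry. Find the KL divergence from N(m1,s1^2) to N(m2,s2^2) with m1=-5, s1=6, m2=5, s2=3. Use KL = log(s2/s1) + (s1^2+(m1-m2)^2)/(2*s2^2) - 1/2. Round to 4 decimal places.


KL divergence between normal distributions:
KL = log(s2/s1) + (s1^2 + (m1-m2)^2)/(2*s2^2) - 1/2.
log(3/6) = -0.693147.
(6^2 + (-5-5)^2)/(2*3^2) = (36 + 100)/18 = 7.555556.
KL = -0.693147 + 7.555556 - 0.5 = 6.3624

6.3624


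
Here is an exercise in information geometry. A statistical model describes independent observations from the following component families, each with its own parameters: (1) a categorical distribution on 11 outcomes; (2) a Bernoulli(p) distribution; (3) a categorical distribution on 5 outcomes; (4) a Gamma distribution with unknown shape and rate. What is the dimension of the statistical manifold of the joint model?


The dimension of a statistical manifold equals the number of free
(independent) real parameters of the model. For a product of independent
blocks the parameter counts add.
- categorical on 11 outcomes (probabilities sum to 1): 11-1 = 10.
- Bernoulli (p): 1.
- categorical on 5 outcomes (probabilities sum to 1): 5-1 = 4.
- Gamma (shape, rate): 2.
Total = 10 + 1 + 4 + 2 = 17.
Dimension = 17

17


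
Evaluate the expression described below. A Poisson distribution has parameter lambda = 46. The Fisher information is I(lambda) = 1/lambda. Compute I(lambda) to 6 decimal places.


Fisher information for Poisson: I(lambda) = 1/lambda.
lambda = 46.
I(lambda) = 1/46 = 0.021739

0.021739


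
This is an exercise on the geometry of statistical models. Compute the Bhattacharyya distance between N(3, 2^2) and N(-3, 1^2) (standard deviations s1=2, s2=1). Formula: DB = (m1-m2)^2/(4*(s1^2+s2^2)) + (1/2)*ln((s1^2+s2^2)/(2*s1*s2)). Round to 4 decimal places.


Bhattacharyya distance between two Gaussians:
DB = (m1-m2)^2/(4*(s1^2+s2^2)) + (1/2)*ln((s1^2+s2^2)/(2*s1*s2)).
(m1-m2)^2 = (6)^2 = 36.
s1^2+s2^2 = 4 + 1 = 5.
term1 = 36/20 = 1.8.
term2 = 0.5*ln(5/4.0) = 0.111572.
DB = 1.8 + 0.111572 = 1.9116

1.9116


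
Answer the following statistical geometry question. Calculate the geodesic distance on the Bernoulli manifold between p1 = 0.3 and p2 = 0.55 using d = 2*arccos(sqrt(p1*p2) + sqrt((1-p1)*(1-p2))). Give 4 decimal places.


Geodesic distance on Bernoulli manifold:
d(p1,p2) = 2*arccos(sqrt(p1*p2) + sqrt((1-p1)*(1-p2))).
sqrt(p1*p2) = sqrt(0.3*0.55) = 0.406202.
sqrt((1-p1)*(1-p2)) = sqrt(0.7*0.45) = 0.561249.
arg = 0.406202 + 0.561249 = 0.967451.
d = 2*arccos(0.967451) = 0.5117

0.5117


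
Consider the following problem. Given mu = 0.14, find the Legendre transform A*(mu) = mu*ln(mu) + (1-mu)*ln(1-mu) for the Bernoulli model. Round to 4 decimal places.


Legendre transform for Bernoulli:
A*(mu) = mu*log(mu) + (1-mu)*log(1-mu).
mu = 0.14, 1-mu = 0.86.
mu*log(mu) = 0.14*log(0.14) = -0.275256.
(1-mu)*log(1-mu) = 0.86*log(0.86) = -0.129708.
A* = -0.275256 + -0.129708 = -0.4050

-0.4050


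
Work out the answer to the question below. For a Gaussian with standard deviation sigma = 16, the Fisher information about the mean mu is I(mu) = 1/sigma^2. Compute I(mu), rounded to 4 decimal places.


The Fisher information for the mean of a normal distribution is I(mu) = 1/sigma^2.
sigma = 16, so sigma^2 = 256.
I(mu) = 1/256 = 0.0039

0.0039


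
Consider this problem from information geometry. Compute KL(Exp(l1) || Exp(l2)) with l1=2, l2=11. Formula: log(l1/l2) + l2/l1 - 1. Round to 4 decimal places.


KL divergence for exponential family:
KL = log(l1/l2) + l2/l1 - 1.
log(2/11) = -1.704748.
11/2 = 5.5.
KL = -1.704748 + 5.5 - 1 = 2.7953

2.7953


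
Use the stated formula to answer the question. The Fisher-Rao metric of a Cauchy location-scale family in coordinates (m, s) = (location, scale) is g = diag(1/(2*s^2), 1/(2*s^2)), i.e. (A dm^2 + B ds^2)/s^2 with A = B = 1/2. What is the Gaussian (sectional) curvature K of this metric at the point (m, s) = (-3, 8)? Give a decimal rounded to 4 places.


The metric has the form g = (A dm^2 + B ds^2)/s^2 with A = 1/2, B = 1/2.
Substitute u = sqrt(A/B)*m: g = B*(du^2 + ds^2)/s^2, i.e. B times the
Poincare upper half-plane metric, which has constant Gaussian curvature -1.
Scaling a 2D metric by a constant c divides the Gaussian curvature by c,
so K = -1/B = -1/(1/2) = -2.0000 everywhere (the point (m, s) = (-3, 8) is irrelevant:
the curvature is constant).
The requested Gaussian curvature is K = -2.0000.

-2.0000


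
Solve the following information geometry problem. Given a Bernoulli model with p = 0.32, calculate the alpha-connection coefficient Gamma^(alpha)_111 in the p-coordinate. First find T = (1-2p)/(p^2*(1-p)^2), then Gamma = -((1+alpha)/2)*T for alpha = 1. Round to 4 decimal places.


Skewness (Amari-Chentsov) tensor: T = (1-2p)/(p^2*(1-p)^2).
p = 0.32, 1-2p = 0.36, p^2 = 0.1024, (1-p)^2 = 0.4624.
T = 0.36/(0.1024 * 0.4624) = 7.602995.
In the p-coordinate, Gamma^(alpha) = Gamma^(0) - (alpha/2)*T with Gamma^(0) = (1/2)*g'(p) = -T/2,
so Gamma^(alpha) = -((1+alpha)/2)*T.
alpha = 1, -(1+alpha)/2 = -1.0.
Gamma = -1.0 * 7.602995 = -7.6030

-7.6030


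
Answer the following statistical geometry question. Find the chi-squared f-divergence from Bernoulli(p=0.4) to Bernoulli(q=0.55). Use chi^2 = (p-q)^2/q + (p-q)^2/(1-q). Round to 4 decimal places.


Chi-squared divergence between Bernoulli distributions:
chi^2 = (p-q)^2/q + (p-q)^2/(1-q).
p = 0.4, q = 0.55, p-q = -0.15.
(p-q)^2 = 0.0225.
term1 = 0.0225/0.55 = 0.040909.
term2 = 0.0225/0.45 = 0.05.
chi^2 = 0.040909 + 0.05 = 0.0909

0.0909


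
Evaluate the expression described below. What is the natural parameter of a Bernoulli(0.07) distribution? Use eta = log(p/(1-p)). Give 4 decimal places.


Natural parameter for Bernoulli: eta = log(p/(1-p)).
p = 0.07, 1-p = 0.93.
p/(1-p) = 0.075269.
eta = log(0.075269) = -2.5867

-2.5867


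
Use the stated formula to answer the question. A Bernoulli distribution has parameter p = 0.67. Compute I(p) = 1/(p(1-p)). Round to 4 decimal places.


For Bernoulli(p), Fisher information is I(p) = 1/(p*(1-p)).
p = 0.67, 1-p = 0.33.
p*(1-p) = 0.2211.
I(p) = 1/0.2211 = 4.5228

4.5228


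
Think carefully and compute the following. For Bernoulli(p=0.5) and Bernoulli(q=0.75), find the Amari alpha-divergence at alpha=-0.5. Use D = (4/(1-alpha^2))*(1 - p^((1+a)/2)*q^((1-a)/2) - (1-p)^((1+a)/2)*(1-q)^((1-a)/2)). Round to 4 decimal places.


Amari alpha-divergence:
D = (4/(1-alpha^2))*(1 - p^((1+a)/2)*q^((1-a)/2) - (1-p)^((1+a)/2)*(1-q)^((1-a)/2)).
alpha = -0.5, p = 0.5, q = 0.75.
e1 = (1+alpha)/2 = 0.25, e2 = (1-alpha)/2 = 0.75.
t1 = p^e1 * q^e2 = 0.5^0.25 * 0.75^0.75 = 0.677702.
t2 = (1-p)^e1 * (1-q)^e2 = 0.5^0.25 * 0.25^0.75 = 0.297302.
4/(1-alpha^2) = 5.333333.
D = 5.333333*(1 - 0.677702 - 0.297302) = 0.1333

0.1333


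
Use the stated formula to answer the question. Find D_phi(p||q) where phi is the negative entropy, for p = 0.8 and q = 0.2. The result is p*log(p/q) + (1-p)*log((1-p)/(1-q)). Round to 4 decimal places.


Bregman divergence with negative entropy generator:
D = p*log(p/q) + (1-p)*log((1-p)/(1-q)).
p = 0.8, q = 0.2.
p*log(p/q) = 0.8*log(0.8/0.2) = 1.109035.
(1-p)*log((1-p)/(1-q)) = 0.2*log(0.2/0.8) = -0.277259.
D = 1.109035 + -0.277259 = 0.8318

0.8318


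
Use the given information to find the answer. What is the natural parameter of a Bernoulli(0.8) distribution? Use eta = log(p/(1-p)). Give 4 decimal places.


Natural parameter for Bernoulli: eta = log(p/(1-p)).
p = 0.8, 1-p = 0.2.
p/(1-p) = 4.0.
eta = log(4.0) = 1.3863

1.3863


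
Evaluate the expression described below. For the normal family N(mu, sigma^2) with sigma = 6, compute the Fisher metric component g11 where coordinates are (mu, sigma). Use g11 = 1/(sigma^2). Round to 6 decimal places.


For the 2-parameter normal family, the Fisher metric has:
  g11 = 1/sigma^2, g22 = 2/sigma^2.
sigma = 6, sigma^2 = 36.
g11 = 0.027778

0.027778


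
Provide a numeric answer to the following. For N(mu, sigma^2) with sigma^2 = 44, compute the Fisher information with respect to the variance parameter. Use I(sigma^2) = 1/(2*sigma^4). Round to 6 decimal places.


Fisher information for variance: I(sigma^2) = 1/(2*sigma^4).
sigma^2 = 44, so sigma^4 = 1936.
I = 1/(2*1936) = 1/3872 = 0.000258

0.000258


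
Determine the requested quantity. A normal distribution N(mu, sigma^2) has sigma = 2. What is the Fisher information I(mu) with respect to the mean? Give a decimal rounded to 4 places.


The Fisher information for the mean of a normal distribution is I(mu) = 1/sigma^2.
sigma = 2, so sigma^2 = 4.
I(mu) = 1/4 = 0.2500

0.2500


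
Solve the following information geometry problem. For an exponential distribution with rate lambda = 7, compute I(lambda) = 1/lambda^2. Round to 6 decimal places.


Fisher information for exponential: I(lambda) = 1/lambda^2.
lambda = 7, lambda^2 = 49.
I = 1/49 = 0.020408

0.020408


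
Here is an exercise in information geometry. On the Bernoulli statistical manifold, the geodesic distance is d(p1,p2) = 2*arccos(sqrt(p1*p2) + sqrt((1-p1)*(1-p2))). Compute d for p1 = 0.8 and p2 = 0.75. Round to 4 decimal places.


Geodesic distance on Bernoulli manifold:
d(p1,p2) = 2*arccos(sqrt(p1*p2) + sqrt((1-p1)*(1-p2))).
sqrt(p1*p2) = sqrt(0.8*0.75) = 0.774597.
sqrt((1-p1)*(1-p2)) = sqrt(0.2*0.25) = 0.223607.
arg = 0.774597 + 0.223607 = 0.998203.
d = 2*arccos(0.998203) = 0.1199

0.1199


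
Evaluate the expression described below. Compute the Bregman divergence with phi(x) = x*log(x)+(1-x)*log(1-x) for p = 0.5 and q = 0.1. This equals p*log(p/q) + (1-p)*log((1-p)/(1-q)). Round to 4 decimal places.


Bregman divergence with negative entropy generator:
D = p*log(p/q) + (1-p)*log((1-p)/(1-q)).
p = 0.5, q = 0.1.
p*log(p/q) = 0.5*log(0.5/0.1) = 0.804719.
(1-p)*log((1-p)/(1-q)) = 0.5*log(0.5/0.9) = -0.293893.
D = 0.804719 + -0.293893 = 0.5108

0.5108


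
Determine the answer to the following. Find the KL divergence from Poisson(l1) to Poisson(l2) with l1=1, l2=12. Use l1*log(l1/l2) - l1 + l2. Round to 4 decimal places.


KL divergence for Poisson:
KL = l1*log(l1/l2) - l1 + l2.
l1 = 1, l2 = 12.
log(1/12) = -2.484907.
l1*log(l1/l2) = 1 * -2.484907 = -2.484907.
KL = -2.484907 - 1 + 12 = 8.5151

8.5151


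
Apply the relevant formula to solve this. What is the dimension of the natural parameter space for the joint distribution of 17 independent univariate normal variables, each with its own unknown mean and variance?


Exponential family dimension calculation:
Each univariate normal has two natural parameters (mu/sigma^2 and -1/(2 sigma^2)).
With 17 independent components, dim = 2 * 17 = 34.

34


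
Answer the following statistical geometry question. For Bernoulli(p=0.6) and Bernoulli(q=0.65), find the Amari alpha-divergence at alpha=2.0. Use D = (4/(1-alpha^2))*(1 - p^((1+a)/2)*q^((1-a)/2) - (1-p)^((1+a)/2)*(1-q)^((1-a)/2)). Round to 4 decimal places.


Amari alpha-divergence:
D = (4/(1-alpha^2))*(1 - p^((1+a)/2)*q^((1-a)/2) - (1-p)^((1+a)/2)*(1-q)^((1-a)/2)).
alpha = 2.0, p = 0.6, q = 0.65.
e1 = (1+alpha)/2 = 1.5, e2 = (1-alpha)/2 = -0.5.
t1 = p^e1 * q^e2 = 0.6^1.5 * 0.65^-0.5 = 0.576461.
t2 = (1-p)^e1 * (1-q)^e2 = 0.4^1.5 * 0.35^-0.5 = 0.427618.
4/(1-alpha^2) = -1.333333.
D = -1.333333*(1 - 0.576461 - 0.427618) = 0.0054

0.0054


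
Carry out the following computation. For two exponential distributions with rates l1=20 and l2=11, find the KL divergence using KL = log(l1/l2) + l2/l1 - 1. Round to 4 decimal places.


KL divergence for exponential family:
KL = log(l1/l2) + l2/l1 - 1.
log(20/11) = 0.597837.
11/20 = 0.55.
KL = 0.597837 + 0.55 - 1 = 0.1478

0.1478


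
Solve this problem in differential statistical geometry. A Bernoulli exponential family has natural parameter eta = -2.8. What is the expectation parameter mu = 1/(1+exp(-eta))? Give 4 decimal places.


Dual coordinate (expectation parameter) for Bernoulli:
mu = 1/(1+exp(-eta)).
eta = -2.8.
exp(-eta) = exp(2.8) = 16.444647.
mu = 1/(1+16.444647) = 0.0573

0.0573


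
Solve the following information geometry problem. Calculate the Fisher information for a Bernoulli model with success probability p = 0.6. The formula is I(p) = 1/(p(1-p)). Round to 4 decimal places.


For Bernoulli(p), Fisher information is I(p) = 1/(p*(1-p)).
p = 0.6, 1-p = 0.4.
p*(1-p) = 0.24.
I(p) = 1/0.24 = 4.1667

4.1667


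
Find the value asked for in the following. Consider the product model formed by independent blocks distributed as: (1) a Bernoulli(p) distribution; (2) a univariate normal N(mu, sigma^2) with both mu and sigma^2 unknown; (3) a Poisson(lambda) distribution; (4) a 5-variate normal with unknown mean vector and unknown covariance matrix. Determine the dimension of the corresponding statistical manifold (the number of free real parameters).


The dimension of a statistical manifold equals the number of free
(independent) real parameters of the model. For a product of independent
blocks the parameter counts add.
- Bernoulli (p): 1.
- normal (mu, sigma^2): 2.
- Poisson (lambda): 1.
- 5-variate normal: 5 (mean) + 5*6/2 = 15 (symmetric covariance) = 20.
Total = 1 + 2 + 1 + 20 = 24.
Dimension = 24

24


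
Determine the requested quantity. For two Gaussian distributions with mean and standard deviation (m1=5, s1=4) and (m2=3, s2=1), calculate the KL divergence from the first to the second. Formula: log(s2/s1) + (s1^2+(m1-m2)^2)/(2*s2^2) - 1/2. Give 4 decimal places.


KL divergence between normal distributions:
KL = log(s2/s1) + (s1^2 + (m1-m2)^2)/(2*s2^2) - 1/2.
log(1/4) = -1.386294.
(4^2 + (5-3)^2)/(2*1^2) = (16 + 4)/2 = 10.0.
KL = -1.386294 + 10.0 - 0.5 = 8.1137

8.1137


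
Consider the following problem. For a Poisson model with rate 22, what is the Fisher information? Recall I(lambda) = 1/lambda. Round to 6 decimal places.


Fisher information for Poisson: I(lambda) = 1/lambda.
lambda = 22.
I(lambda) = 1/22 = 0.045455

0.045455


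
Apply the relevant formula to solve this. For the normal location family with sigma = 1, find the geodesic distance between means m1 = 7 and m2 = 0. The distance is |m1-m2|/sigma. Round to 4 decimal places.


On the fixed-variance normal subfamily, geodesic distance = |m1-m2|/sigma.
|7 - 0| = 7.
sigma = 1.
d = 7/1 = 7.0000

7.0000


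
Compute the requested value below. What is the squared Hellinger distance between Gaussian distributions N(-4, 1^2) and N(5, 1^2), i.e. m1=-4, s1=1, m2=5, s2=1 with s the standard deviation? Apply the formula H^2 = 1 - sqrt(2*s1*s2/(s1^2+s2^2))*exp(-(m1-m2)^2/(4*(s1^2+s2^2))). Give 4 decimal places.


Squared Hellinger distance for Gaussians:
H^2 = 1 - sqrt(2*s1*s2/(s1^2+s2^2)) * exp(-(m1-m2)^2/(4*(s1^2+s2^2))).
s1^2 = 1, s2^2 = 1, s1^2+s2^2 = 2.
sqrt(2*1*1/(2)) = 1.0.
(m1-m2)^2 = (-9)^2 = 81.
exp(-81/(4*2)) = exp(-10.125) = 4e-05.
H^2 = 1 - 1.0*4e-05 = 1.0000

1.0000


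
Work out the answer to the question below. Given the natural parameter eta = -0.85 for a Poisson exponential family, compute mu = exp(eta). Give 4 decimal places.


Expectation parameter for Poisson exponential family:
mu = exp(eta).
eta = -0.85.
mu = exp(-0.85) = 0.4274

0.4274


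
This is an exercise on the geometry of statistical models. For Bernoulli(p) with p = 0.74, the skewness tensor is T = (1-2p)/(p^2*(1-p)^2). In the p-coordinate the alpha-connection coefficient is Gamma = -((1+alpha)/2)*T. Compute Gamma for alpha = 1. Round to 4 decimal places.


Skewness (Amari-Chentsov) tensor: T = (1-2p)/(p^2*(1-p)^2).
p = 0.74, 1-2p = -0.48, p^2 = 0.5476, (1-p)^2 = 0.0676.
T = -0.48/(0.5476 * 0.0676) = -12.966749.
In the p-coordinate, Gamma^(alpha) = Gamma^(0) - (alpha/2)*T with Gamma^(0) = (1/2)*g'(p) = -T/2,
so Gamma^(alpha) = -((1+alpha)/2)*T.
alpha = 1, -(1+alpha)/2 = -1.0.
Gamma = -1.0 * -12.966749 = 12.9667

12.9667


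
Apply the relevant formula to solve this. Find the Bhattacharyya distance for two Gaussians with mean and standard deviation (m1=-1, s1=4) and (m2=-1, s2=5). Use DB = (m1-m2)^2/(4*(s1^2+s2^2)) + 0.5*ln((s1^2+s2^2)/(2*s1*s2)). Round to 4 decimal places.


Bhattacharyya distance between two Gaussians:
DB = (m1-m2)^2/(4*(s1^2+s2^2)) + (1/2)*ln((s1^2+s2^2)/(2*s1*s2)).
(m1-m2)^2 = (0)^2 = 0.
s1^2+s2^2 = 16 + 25 = 41.
term1 = 0/164 = 0.0.
term2 = 0.5*ln(41/40.0) = 0.012346.
DB = 0.0 + 0.012346 = 0.0123

0.0123


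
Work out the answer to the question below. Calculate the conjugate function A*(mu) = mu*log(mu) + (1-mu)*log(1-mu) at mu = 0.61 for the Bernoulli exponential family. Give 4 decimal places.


Legendre transform for Bernoulli:
A*(mu) = mu*log(mu) + (1-mu)*log(1-mu).
mu = 0.61, 1-mu = 0.39.
mu*log(mu) = 0.61*log(0.61) = -0.301521.
(1-mu)*log(1-mu) = 0.39*log(0.39) = -0.367227.
A* = -0.301521 + -0.367227 = -0.6687

-0.6687


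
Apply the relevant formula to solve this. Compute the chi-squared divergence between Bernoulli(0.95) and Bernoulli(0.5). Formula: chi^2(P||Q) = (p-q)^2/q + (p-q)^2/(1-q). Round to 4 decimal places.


Chi-squared divergence between Bernoulli distributions:
chi^2 = (p-q)^2/q + (p-q)^2/(1-q).
p = 0.95, q = 0.5, p-q = 0.45.
(p-q)^2 = 0.2025.
term1 = 0.2025/0.5 = 0.405.
term2 = 0.2025/0.5 = 0.405.
chi^2 = 0.405 + 0.405 = 0.8100

0.8100


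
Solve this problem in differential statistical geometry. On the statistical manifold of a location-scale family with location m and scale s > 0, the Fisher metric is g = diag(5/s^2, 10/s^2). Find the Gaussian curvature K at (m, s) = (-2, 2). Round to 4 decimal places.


The metric has the form g = (A dm^2 + B ds^2)/s^2 with A = 5, B = 10.
Substitute u = sqrt(A/B)*m: g = B*(du^2 + ds^2)/s^2, i.e. B times the
Poincare upper half-plane metric, which has constant Gaussian curvature -1.
Scaling a 2D metric by a constant c divides the Gaussian curvature by c,
so K = -1/B = -1/(10) = -0.1000 everywhere (the point (m, s) = (-2, 2) is irrelevant:
the curvature is constant).
The requested Gaussian curvature is K = -0.1000.

-0.1000


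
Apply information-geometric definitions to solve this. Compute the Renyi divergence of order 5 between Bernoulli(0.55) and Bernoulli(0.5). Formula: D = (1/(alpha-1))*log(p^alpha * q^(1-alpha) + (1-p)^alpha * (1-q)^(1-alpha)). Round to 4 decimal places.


Renyi divergence of order alpha between Bernoulli distributions:
D = (1/(alpha-1))*log(p^alpha * q^(1-alpha) + (1-p)^alpha * (1-q)^(1-alpha)).
alpha = 5, p = 0.55, q = 0.5.
p^alpha * q^(1-alpha) = 0.55^5 * 0.5^-4 = 0.805255.
(1-p)^alpha * (1-q)^(1-alpha) = 0.45^5 * 0.5^-4 = 0.295245.
sum = 0.805255 + 0.295245 = 1.1005.
D = (1/4)*log(1.1005) = 0.0239

0.0239


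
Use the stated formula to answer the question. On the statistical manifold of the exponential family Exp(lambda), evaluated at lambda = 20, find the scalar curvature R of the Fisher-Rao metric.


This family has a single free parameter, so its statistical manifold
is 1-dimensional. The Riemann curvature tensor of any 1-dimensional
Riemannian manifold vanishes identically, so R = 0.

0


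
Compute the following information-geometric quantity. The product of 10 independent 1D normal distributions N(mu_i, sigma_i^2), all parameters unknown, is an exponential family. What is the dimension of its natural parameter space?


Exponential family dimension calculation:
Each univariate normal has two natural parameters (mu/sigma^2 and -1/(2 sigma^2)).
With 10 independent components, dim = 2 * 10 = 20.

20


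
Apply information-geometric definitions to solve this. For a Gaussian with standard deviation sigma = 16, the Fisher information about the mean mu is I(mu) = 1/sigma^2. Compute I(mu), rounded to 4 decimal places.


The Fisher information for the mean of a normal distribution is I(mu) = 1/sigma^2.
sigma = 16, so sigma^2 = 256.
I(mu) = 1/256 = 0.0039

0.0039


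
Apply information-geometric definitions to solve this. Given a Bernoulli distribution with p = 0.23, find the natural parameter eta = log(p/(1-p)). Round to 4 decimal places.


Natural parameter for Bernoulli: eta = log(p/(1-p)).
p = 0.23, 1-p = 0.77.
p/(1-p) = 0.298701.
eta = log(0.298701) = -1.2083

-1.2083


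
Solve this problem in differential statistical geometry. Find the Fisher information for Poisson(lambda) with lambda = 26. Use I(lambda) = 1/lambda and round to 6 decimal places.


Fisher information for Poisson: I(lambda) = 1/lambda.
lambda = 26.
I(lambda) = 1/26 = 0.038462

0.038462


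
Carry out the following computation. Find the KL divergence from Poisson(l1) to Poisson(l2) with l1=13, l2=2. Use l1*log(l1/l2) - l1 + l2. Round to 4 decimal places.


KL divergence for Poisson:
KL = l1*log(l1/l2) - l1 + l2.
l1 = 13, l2 = 2.
log(13/2) = 1.871802.
l1*log(l1/l2) = 13 * 1.871802 = 24.333428.
KL = 24.333428 - 13 + 2 = 13.3334

13.3334


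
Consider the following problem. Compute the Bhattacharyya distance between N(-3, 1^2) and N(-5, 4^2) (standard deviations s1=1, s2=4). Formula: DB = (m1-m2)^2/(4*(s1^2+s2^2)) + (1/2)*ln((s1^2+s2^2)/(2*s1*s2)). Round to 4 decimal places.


Bhattacharyya distance between two Gaussians:
DB = (m1-m2)^2/(4*(s1^2+s2^2)) + (1/2)*ln((s1^2+s2^2)/(2*s1*s2)).
(m1-m2)^2 = (2)^2 = 4.
s1^2+s2^2 = 1 + 16 = 17.
term1 = 4/68 = 0.058824.
term2 = 0.5*ln(17/8.0) = 0.376886.
DB = 0.058824 + 0.376886 = 0.4357

0.4357


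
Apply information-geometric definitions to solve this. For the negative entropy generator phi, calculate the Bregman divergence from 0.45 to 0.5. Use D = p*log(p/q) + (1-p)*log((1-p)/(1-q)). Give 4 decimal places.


Bregman divergence with negative entropy generator:
D = p*log(p/q) + (1-p)*log((1-p)/(1-q)).
p = 0.45, q = 0.5.
p*log(p/q) = 0.45*log(0.45/0.5) = -0.047412.
(1-p)*log((1-p)/(1-q)) = 0.55*log(0.55/0.5) = 0.052421.
D = -0.047412 + 0.052421 = 0.0050

0.0050


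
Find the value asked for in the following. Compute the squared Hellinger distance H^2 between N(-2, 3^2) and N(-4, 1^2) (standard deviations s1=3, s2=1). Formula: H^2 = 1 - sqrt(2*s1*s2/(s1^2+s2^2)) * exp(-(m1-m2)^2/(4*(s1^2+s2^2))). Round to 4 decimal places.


Squared Hellinger distance for Gaussians:
H^2 = 1 - sqrt(2*s1*s2/(s1^2+s2^2)) * exp(-(m1-m2)^2/(4*(s1^2+s2^2))).
s1^2 = 9, s2^2 = 1, s1^2+s2^2 = 10.
sqrt(2*3*1/(10)) = 0.774597.
(m1-m2)^2 = (2)^2 = 4.
exp(-4/(4*10)) = exp(-0.1) = 0.904837.
H^2 = 1 - 0.774597*0.904837 = 0.2991

0.2991


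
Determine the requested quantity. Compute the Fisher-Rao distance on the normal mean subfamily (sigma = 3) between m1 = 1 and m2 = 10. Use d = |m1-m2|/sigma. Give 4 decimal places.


On the fixed-variance normal subfamily, geodesic distance = |m1-m2|/sigma.
|1 - 10| = 9.
sigma = 3.
d = 9/3 = 3.0000

3.0000


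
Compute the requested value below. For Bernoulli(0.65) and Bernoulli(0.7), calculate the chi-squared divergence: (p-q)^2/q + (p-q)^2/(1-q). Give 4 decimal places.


Chi-squared divergence between Bernoulli distributions:
chi^2 = (p-q)^2/q + (p-q)^2/(1-q).
p = 0.65, q = 0.7, p-q = -0.05.
(p-q)^2 = 0.0025.
term1 = 0.0025/0.7 = 0.003571.
term2 = 0.0025/0.3 = 0.008333.
chi^2 = 0.003571 + 0.008333 = 0.0119

0.0119


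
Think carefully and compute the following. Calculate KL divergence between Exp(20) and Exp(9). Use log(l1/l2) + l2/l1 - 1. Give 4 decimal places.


KL divergence for exponential family:
KL = log(l1/l2) + l2/l1 - 1.
log(20/9) = 0.798508.
9/20 = 0.45.
KL = 0.798508 + 0.45 - 1 = 0.2485

0.2485


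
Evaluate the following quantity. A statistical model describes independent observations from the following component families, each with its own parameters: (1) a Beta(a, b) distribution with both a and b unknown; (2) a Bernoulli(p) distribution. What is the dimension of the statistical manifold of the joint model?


The dimension of a statistical manifold equals the number of free
(independent) real parameters of the model. For a product of independent
blocks the parameter counts add.
- Beta (a, b): 2.
- Bernoulli (p): 1.
Total = 2 + 1 = 3.
Dimension = 3

3


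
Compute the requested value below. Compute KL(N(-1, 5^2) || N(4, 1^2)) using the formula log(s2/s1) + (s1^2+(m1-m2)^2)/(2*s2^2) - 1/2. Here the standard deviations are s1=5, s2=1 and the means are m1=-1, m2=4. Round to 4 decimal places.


KL divergence between normal distributions:
KL = log(s2/s1) + (s1^2 + (m1-m2)^2)/(2*s2^2) - 1/2.
log(1/5) = -1.609438.
(5^2 + (-1-4)^2)/(2*1^2) = (25 + 25)/2 = 25.0.
KL = -1.609438 + 25.0 - 0.5 = 22.8906

22.8906


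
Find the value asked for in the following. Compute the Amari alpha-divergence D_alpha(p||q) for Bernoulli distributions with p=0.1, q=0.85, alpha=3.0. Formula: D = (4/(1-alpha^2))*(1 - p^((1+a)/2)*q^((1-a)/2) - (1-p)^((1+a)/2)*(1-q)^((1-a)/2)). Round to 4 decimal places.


Amari alpha-divergence:
D = (4/(1-alpha^2))*(1 - p^((1+a)/2)*q^((1-a)/2) - (1-p)^((1+a)/2)*(1-q)^((1-a)/2)).
alpha = 3.0, p = 0.1, q = 0.85.
e1 = (1+alpha)/2 = 2.0, e2 = (1-alpha)/2 = -1.0.
t1 = p^e1 * q^e2 = 0.1^2.0 * 0.85^-1.0 = 0.011765.
t2 = (1-p)^e1 * (1-q)^e2 = 0.9^2.0 * 0.15^-1.0 = 5.4.
4/(1-alpha^2) = -0.5.
D = -0.5*(1 - 0.011765 - 5.4) = 2.2059

2.2059


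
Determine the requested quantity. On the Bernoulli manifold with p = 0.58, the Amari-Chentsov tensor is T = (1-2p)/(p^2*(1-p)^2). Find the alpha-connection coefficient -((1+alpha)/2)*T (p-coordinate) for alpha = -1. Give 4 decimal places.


Skewness (Amari-Chentsov) tensor: T = (1-2p)/(p^2*(1-p)^2).
p = 0.58, 1-2p = -0.16, p^2 = 0.3364, (1-p)^2 = 0.1764.
T = -0.16/(0.3364 * 0.1764) = -2.696283.
In the p-coordinate, Gamma^(alpha) = Gamma^(0) - (alpha/2)*T with Gamma^(0) = (1/2)*g'(p) = -T/2,
so Gamma^(alpha) = -((1+alpha)/2)*T.
alpha = -1, -(1+alpha)/2 = 0.0.
Gamma = 0.0 * -2.696283 = 0.0000

0.0000


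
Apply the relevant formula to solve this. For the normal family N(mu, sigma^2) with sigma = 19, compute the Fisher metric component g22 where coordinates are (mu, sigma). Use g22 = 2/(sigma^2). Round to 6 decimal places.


For the 2-parameter normal family, the Fisher metric has:
  g11 = 1/sigma^2, g22 = 2/sigma^2.
sigma = 19, sigma^2 = 361.
g22 = 0.005540

0.005540


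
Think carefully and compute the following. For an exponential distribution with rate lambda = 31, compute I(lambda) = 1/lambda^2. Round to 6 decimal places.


Fisher information for exponential: I(lambda) = 1/lambda^2.
lambda = 31, lambda^2 = 961.
I = 1/961 = 0.001041

0.001041


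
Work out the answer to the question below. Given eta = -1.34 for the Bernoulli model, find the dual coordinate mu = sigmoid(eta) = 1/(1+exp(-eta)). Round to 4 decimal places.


Dual coordinate (expectation parameter) for Bernoulli:
mu = 1/(1+exp(-eta)).
eta = -1.34.
exp(-eta) = exp(1.34) = 3.819044.
mu = 1/(1+3.819044) = 0.2075

0.2075


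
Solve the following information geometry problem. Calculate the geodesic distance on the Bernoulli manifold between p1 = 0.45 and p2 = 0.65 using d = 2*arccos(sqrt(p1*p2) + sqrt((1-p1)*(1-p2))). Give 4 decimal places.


Geodesic distance on Bernoulli manifold:
d(p1,p2) = 2*arccos(sqrt(p1*p2) + sqrt((1-p1)*(1-p2))).
sqrt(p1*p2) = sqrt(0.45*0.65) = 0.540833.
sqrt((1-p1)*(1-p2)) = sqrt(0.55*0.35) = 0.438748.
arg = 0.540833 + 0.438748 = 0.979581.
d = 2*arccos(0.979581) = 0.4049

0.4049


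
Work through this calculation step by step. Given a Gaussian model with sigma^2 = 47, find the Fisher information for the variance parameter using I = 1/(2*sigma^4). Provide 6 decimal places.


Fisher information for variance: I(sigma^2) = 1/(2*sigma^4).
sigma^2 = 47, so sigma^4 = 2209.
I = 1/(2*2209) = 1/4418 = 0.000226

0.000226


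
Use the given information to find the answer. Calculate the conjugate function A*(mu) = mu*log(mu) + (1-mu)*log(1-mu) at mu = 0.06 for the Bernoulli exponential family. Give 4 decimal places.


Legendre transform for Bernoulli:
A*(mu) = mu*log(mu) + (1-mu)*log(1-mu).
mu = 0.06, 1-mu = 0.94.
mu*log(mu) = 0.06*log(0.06) = -0.168805.
(1-mu)*log(1-mu) = 0.94*log(0.94) = -0.058163.
A* = -0.168805 + -0.058163 = -0.2270

-0.2270


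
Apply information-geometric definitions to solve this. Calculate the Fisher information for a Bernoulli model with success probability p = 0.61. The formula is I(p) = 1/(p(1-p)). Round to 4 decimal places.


For Bernoulli(p), Fisher information is I(p) = 1/(p*(1-p)).
p = 0.61, 1-p = 0.39.
p*(1-p) = 0.2379.
I(p) = 1/0.2379 = 4.2034

4.2034


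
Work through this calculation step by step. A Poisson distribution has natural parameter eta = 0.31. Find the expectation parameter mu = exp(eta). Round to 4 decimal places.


Expectation parameter for Poisson exponential family:
mu = exp(eta).
eta = 0.31.
mu = exp(0.31) = 1.3634

1.3634


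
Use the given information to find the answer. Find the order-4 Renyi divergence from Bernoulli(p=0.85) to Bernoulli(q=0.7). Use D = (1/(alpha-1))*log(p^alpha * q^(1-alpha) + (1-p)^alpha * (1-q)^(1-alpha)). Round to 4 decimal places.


Renyi divergence of order alpha between Bernoulli distributions:
D = (1/(alpha-1))*log(p^alpha * q^(1-alpha) + (1-p)^alpha * (1-q)^(1-alpha)).
alpha = 4, p = 0.85, q = 0.7.
p^alpha * q^(1-alpha) = 0.85^4 * 0.7^-3 = 1.521884.
(1-p)^alpha * (1-q)^(1-alpha) = 0.15^4 * 0.3^-3 = 0.01875.
sum = 1.521884 + 0.01875 = 1.540634.
D = (1/3)*log(1.540634) = 0.1441

0.1441


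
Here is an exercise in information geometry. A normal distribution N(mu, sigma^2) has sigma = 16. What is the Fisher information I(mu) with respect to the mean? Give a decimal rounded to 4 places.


The Fisher information for the mean of a normal distribution is I(mu) = 1/sigma^2.
sigma = 16, so sigma^2 = 256.
I(mu) = 1/256 = 0.0039

0.0039


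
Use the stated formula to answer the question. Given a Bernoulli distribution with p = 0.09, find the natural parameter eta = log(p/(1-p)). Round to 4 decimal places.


Natural parameter for Bernoulli: eta = log(p/(1-p)).
p = 0.09, 1-p = 0.91.
p/(1-p) = 0.098901.
eta = log(0.098901) = -2.3136

-2.3136


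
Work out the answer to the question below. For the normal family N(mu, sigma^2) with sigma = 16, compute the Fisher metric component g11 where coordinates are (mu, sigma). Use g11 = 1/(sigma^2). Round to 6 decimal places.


For the 2-parameter normal family, the Fisher metric has:
  g11 = 1/sigma^2, g22 = 2/sigma^2.
sigma = 16, sigma^2 = 256.
g11 = 0.003906

0.003906


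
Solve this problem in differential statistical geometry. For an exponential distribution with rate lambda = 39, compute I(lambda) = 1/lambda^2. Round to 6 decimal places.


Fisher information for exponential: I(lambda) = 1/lambda^2.
lambda = 39, lambda^2 = 1521.
I = 1/1521 = 0.000657

0.000657


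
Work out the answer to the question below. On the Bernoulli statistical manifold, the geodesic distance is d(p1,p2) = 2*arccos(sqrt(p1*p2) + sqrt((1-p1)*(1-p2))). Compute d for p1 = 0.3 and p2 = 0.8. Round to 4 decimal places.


Geodesic distance on Bernoulli manifold:
d(p1,p2) = 2*arccos(sqrt(p1*p2) + sqrt((1-p1)*(1-p2))).
sqrt(p1*p2) = sqrt(0.3*0.8) = 0.489898.
sqrt((1-p1)*(1-p2)) = sqrt(0.7*0.2) = 0.374166.
arg = 0.489898 + 0.374166 = 0.864064.
d = 2*arccos(0.864064) = 1.0550

1.0550


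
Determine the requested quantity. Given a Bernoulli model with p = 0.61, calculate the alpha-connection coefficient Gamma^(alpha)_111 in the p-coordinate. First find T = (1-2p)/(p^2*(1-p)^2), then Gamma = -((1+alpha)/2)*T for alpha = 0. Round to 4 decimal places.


Skewness (Amari-Chentsov) tensor: T = (1-2p)/(p^2*(1-p)^2).
p = 0.61, 1-2p = -0.22, p^2 = 0.3721, (1-p)^2 = 0.1521.
T = -0.22/(0.3721 * 0.1521) = -3.887172.
In the p-coordinate, Gamma^(alpha) = Gamma^(0) - (alpha/2)*T with Gamma^(0) = (1/2)*g'(p) = -T/2,
so Gamma^(alpha) = -((1+alpha)/2)*T.
alpha = 0, -(1+alpha)/2 = -0.5.
Gamma = -0.5 * -3.887172 = 1.9436

1.9436


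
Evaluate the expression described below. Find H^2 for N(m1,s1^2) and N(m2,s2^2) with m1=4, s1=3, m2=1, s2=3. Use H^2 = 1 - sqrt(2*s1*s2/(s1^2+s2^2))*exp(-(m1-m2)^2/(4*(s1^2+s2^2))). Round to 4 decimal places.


Squared Hellinger distance for Gaussians:
H^2 = 1 - sqrt(2*s1*s2/(s1^2+s2^2)) * exp(-(m1-m2)^2/(4*(s1^2+s2^2))).
s1^2 = 9, s2^2 = 9, s1^2+s2^2 = 18.
sqrt(2*3*3/(18)) = 1.0.
(m1-m2)^2 = (3)^2 = 9.
exp(-9/(4*18)) = exp(-0.125) = 0.882497.
H^2 = 1 - 1.0*0.882497 = 0.1175

0.1175


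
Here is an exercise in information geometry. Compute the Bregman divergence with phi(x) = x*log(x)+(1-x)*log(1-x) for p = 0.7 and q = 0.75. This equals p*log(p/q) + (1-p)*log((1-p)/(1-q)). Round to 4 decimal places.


Bregman divergence with negative entropy generator:
D = p*log(p/q) + (1-p)*log((1-p)/(1-q)).
p = 0.7, q = 0.75.
p*log(p/q) = 0.7*log(0.7/0.75) = -0.048295.
(1-p)*log((1-p)/(1-q)) = 0.3*log(0.3/0.25) = 0.054696.
D = -0.048295 + 0.054696 = 0.0064

0.0064


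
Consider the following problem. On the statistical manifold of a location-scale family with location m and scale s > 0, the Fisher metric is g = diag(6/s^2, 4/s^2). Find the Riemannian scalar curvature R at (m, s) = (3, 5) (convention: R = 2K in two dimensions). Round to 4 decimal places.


The metric has the form g = (A dm^2 + B ds^2)/s^2 with A = 6, B = 4.
Substitute u = sqrt(A/B)*m: g = B*(du^2 + ds^2)/s^2, i.e. B times the
Poincare upper half-plane metric, which has constant Gaussian curvature -1.
Scaling a 2D metric by a constant c divides the Gaussian curvature by c,
so K = -1/B = -1/(4) = -0.2500 everywhere (the point (m, s) = (3, 5) is irrelevant:
the curvature is constant).
Scalar curvature in dimension 2: R = 2K = -2/(4) = -0.5000.

-0.5000


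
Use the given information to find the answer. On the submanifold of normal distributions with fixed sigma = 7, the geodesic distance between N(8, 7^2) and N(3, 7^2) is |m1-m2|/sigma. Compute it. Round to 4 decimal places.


On the fixed-variance normal subfamily, geodesic distance = |m1-m2|/sigma.
|8 - 3| = 5.
sigma = 7.
d = 5/7 = 0.7143

0.7143


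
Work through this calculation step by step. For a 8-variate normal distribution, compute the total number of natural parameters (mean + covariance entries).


Exponential family dimension calculation:
For 8-dim MVN: mean has 8 params, covariance has 8*9/2 = 36 unique entries.
Total dim = 8 + 36 = 44.

44


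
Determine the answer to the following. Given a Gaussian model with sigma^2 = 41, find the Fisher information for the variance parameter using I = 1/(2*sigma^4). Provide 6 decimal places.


Fisher information for variance: I(sigma^2) = 1/(2*sigma^4).
sigma^2 = 41, so sigma^4 = 1681.
I = 1/(2*1681) = 1/3362 = 0.000297

0.000297


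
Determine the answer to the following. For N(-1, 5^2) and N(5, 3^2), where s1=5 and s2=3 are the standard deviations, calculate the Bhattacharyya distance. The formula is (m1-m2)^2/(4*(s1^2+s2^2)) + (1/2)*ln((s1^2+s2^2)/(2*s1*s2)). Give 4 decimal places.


Bhattacharyya distance between two Gaussians:
DB = (m1-m2)^2/(4*(s1^2+s2^2)) + (1/2)*ln((s1^2+s2^2)/(2*s1*s2)).
(m1-m2)^2 = (-6)^2 = 36.
s1^2+s2^2 = 25 + 9 = 34.
term1 = 36/136 = 0.264706.
term2 = 0.5*ln(34/30.0) = 0.062582.
DB = 0.264706 + 0.062582 = 0.3273

0.3273


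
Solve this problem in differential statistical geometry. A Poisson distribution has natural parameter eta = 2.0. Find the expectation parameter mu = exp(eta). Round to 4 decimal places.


Expectation parameter for Poisson exponential family:
mu = exp(eta).
eta = 2.0.
mu = exp(2.0) = 7.3891

7.3891


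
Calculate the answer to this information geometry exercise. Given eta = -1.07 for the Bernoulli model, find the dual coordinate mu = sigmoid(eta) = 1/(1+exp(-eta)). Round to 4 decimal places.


Dual coordinate (expectation parameter) for Bernoulli:
mu = 1/(1+exp(-eta)).
eta = -1.07.
exp(-eta) = exp(1.07) = 2.915379.
mu = 1/(1+2.915379) = 0.2554

0.2554


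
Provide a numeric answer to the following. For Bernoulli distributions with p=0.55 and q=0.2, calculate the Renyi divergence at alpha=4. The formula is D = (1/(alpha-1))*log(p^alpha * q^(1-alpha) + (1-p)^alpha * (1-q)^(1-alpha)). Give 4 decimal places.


Renyi divergence of order alpha between Bernoulli distributions:
D = (1/(alpha-1))*log(p^alpha * q^(1-alpha) + (1-p)^alpha * (1-q)^(1-alpha)).
alpha = 4, p = 0.55, q = 0.2.
p^alpha * q^(1-alpha) = 0.55^4 * 0.2^-3 = 11.438281.
(1-p)^alpha * (1-q)^(1-alpha) = 0.45^4 * 0.8^-3 = 0.08009.
sum = 11.438281 + 0.08009 = 11.518372.
D = (1/3)*log(11.518372) = 0.8146

0.8146


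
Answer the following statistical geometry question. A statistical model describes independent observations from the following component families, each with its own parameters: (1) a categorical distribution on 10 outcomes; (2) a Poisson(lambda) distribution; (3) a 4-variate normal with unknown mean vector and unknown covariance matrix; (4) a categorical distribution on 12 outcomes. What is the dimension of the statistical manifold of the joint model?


The dimension of a statistical manifold equals the number of free
(independent) real parameters of the model. For a product of independent
blocks the parameter counts add.
- categorical on 10 outcomes (probabilities sum to 1): 10-1 = 9.
- Poisson (lambda): 1.
- 4-variate normal: 4 (mean) + 4*5/2 = 10 (symmetric covariance) = 14.
- categorical on 12 outcomes (probabilities sum to 1): 12-1 = 11.
Total = 9 + 1 + 14 + 11 = 35.
Dimension = 35

35
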